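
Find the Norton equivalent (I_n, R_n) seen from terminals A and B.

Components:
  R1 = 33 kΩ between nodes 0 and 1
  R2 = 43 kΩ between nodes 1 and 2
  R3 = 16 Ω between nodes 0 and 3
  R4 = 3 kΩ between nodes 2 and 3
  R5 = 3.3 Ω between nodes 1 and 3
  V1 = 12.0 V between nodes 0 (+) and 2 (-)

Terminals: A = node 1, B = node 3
Find the Thévenin equivalent first; then I_n = V_th/R_th and R_n = R_th.
Step 1 — V_th is the open-circuit voltage V_A - V_B (nothing connected across the terminals).
Nodal analysis, taking node 2 as the 0 V reference.
Source V1 fixes V_0 = 12 V.
KCL at each unknown node (sum of currents leaving = 0; resistances in Ω):
  Node 1: (V_1 - 12)/33000 + (V_1 - 0)/43000 + (V_1 - V_3)/3.3 = 0
  Node 3: (V_3 - 12)/16 + (V_3 - 0)/3000 + (V_3 - V_1)/3.3 = 0
Collecting terms (coefficients in siemens):
  0.3031·V_1 - 0.303·V_3 = 0.0003636
  0.3659·V_3 - 0.303·V_1 = 0.75
Determinant D = (0.3031)(0.3659) - (-0.303)(-0.303) = 0.01906
V_1 = [(0.0003636)(0.3659) - (-0.303)(0.75)]/D = 11.93 V
V_3 = [(0.3031)(0.75) - (0.0003636)(-0.303)]/D = 11.93 V
V_th = V_1 - V_3 = 11.93 - 11.93 = -0.0009087 V
Step 2 — R_th: zero the source — replace V1 by a short circuit (node 2 merges into node 0) — and find the resistance seen between A (node 1) and B (node 3).
Reduce the network between node 1 (A) and node 3 (B) by series/parallel combination:
  Rp1 = R1 ‖ R2 (parallel, both between nodes 0 and 1) = 1/(1/33000 + 1/43000) = 18670 Ω
  Rp2 = R3 ‖ R4 (parallel, both between nodes 0 and 3) = 1/(1/16 + 1/3000) = 15.92 Ω
  Rs1 = Rp1 + Rp2 (series, joined only at node 0) = 18670 + 15.92 = 18690 Ω
  Rp3 = R5 ‖ Rs1 (parallel, both between nodes 1 and 3) = 1/(1/3.3 + 1/18690) = 3.299 Ω
R_th = 3.299 Ω
I_n = V_th/R_th = -0.0009087/3.299 = -0.0002754 A, and R_n = R_th = 3.299 Ω

Final answer: I_n = -0.0002754 A, R_n = 3.299 Ω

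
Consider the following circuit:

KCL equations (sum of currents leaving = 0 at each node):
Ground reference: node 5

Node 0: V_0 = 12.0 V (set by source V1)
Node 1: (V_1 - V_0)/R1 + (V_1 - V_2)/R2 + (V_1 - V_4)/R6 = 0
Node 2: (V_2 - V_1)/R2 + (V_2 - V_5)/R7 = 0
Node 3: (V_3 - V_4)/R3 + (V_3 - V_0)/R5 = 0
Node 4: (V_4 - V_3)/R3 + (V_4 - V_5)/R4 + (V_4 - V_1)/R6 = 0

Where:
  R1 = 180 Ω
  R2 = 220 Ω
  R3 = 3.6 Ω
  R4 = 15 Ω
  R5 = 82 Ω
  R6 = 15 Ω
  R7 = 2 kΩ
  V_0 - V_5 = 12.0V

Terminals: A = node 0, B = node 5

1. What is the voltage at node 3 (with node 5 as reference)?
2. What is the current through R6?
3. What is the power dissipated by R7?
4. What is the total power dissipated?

Nodal analysis, taking node 5 as the 0 V reference.
Source V1 fixes V_0 = 12 V.
KCL at each unknown node (sum of currents leaving = 0; resistances in Ω):
  Node 1: (V_1 - 12)/180 + (V_1 - V_2)/220 + (V_1 - V_4)/15 = 0
  Node 2: (V_2 - V_1)/220 + (V_2 - 0)/2000 = 0
  Node 3: (V_3 - V_4)/3.6 + (V_3 - 12)/82 = 0
  Node 4: (V_4 - V_3)/3.6 + (V_4 - 0)/15 + (V_4 - V_1)/15 = 0
Collecting terms (coefficients in siemens):
  0.07677·V_1 - 0.004545·V_2 - 0.06667·V_4 = 0.06667
  0.005045·V_2 - 0.004545·V_1 = 0
  0.29·V_3 - 0.2778·V_4 = 0.1463
  0.4111·V_4 - 0.06667·V_1 - 0.2778·V_3 = 0
Solving these 4 simultaneous equations (Gaussian elimination) gives:
  V_1 = 3.12 V, V_2 = 2.811 V, V_3 = 2.805 V, V_4 = 2.401 V
Part 1:
  Read off the nodal solution: V_3 = 2.805 V
Part 2:
  I_R6 = (V_1 - V_4)/R6 = (3.12 - 2.401)/15 = 0.04793 A
  Magnitude: I_R6 = 0.04793 A
Part 3:
  I_R7 = (V_2 - V_5)/R7 = (2.811 - 0)/2000 = 0.001405 A
  P_R7 = I_R7² × R7 = (0.001405)² × 2000 = 0.00395 W
Part 4:
  Power in each resistor, P = (ΔV)²/R:
    P_R1 = (12 - 3.12)²/180 = 0.4381 W
    P_R2 = (3.12 - 2.811)²/220 = 0.0004345 W
    P_R3 = (2.805 - 2.401)²/3.6 = 0.04527 W
    P_R4 = (2.401 - 0)²/15 = 0.3843 W
    P_R5 = (12 - 2.805)²/82 = 1.031 W
    P_R6 = (3.12 - 2.401)²/15 = 0.03446 W
    P_R7 = (2.811 - 0)²/2000 = 0.00395 W
  P_total = P_R1 + P_R2 + P_R3 + P_R4 + P_R5 + P_R6 + P_R7 = 1.938 W

Final answers:
1. V_3 = 2.805 V
2. I_R6 = 0.04793 A
3. P_R7 = 0.00395 W
4. P_total = 1.938 W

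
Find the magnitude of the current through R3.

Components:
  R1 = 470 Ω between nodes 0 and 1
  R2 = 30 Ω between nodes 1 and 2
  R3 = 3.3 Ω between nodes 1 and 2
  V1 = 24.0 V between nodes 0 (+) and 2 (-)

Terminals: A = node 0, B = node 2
Nodal analysis, taking node 2 as the 0 V reference.
Source V1 fixes V_0 = 24 V.
KCL at each unknown node (sum of currents leaving = 0; resistances in Ω):
  Node 1: (V_1 - 24)/470 + (V_1 - 0)/30 + (V_1 - 0)/3.3 = 0
Collecting terms: 0.3385 × V_1 = 0.05106  =>  V_1 = 0.1509 V
I_R3 = (V_1 - V_2)/R3 = (0.1509 - 0)/3.3 = 0.04571 A
|I_R3| = 0.04571 A

Final answer: |I_R3| = 0.04571 A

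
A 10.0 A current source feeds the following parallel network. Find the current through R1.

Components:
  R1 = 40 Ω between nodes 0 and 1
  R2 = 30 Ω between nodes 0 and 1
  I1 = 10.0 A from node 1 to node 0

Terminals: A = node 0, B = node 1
All resistors sit directly between nodes 0 and 1, so they are in parallel and share one voltage V; the full source current 10 A splits among them.
1/R_par = 1/40 + 1/30 = 0.05833 S  =>  R_par = 17.14 Ω
V = I × R_par = 10 × 17.14 = 171.4 V
I_R1 = V/R1 = 171.4/40 = 4.286 A

Final answer: 4.286 A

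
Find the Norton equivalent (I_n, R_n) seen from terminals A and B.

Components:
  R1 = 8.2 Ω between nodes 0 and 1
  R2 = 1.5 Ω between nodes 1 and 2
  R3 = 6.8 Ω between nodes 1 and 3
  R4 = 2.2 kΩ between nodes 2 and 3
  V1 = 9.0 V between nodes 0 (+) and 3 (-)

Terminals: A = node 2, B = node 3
Find the Thévenin equivalent first; then I_n = V_th/R_th and R_n = R_th.
Step 1 — V_th is the open-circuit voltage V_A - V_B (nothing connected across the terminals).
Nodal analysis, taking node 3 as the 0 V reference.
Source V1 fixes V_0 = 9 V.
KCL at each unknown node (sum of currents leaving = 0; resistances in Ω):
  Node 1: (V_1 - 9)/8.2 + (V_1 - V_2)/1.5 + (V_1 - 0)/6.8 = 0
  Node 2: (V_2 - V_1)/1.5 + (V_2 - 0)/2200 = 0
Collecting terms (coefficients in siemens):
  0.9357·V_1 - 0.6667·V_2 = 1.098
  0.6671·V_2 - 0.6667·V_1 = 0
Determinant D = (0.9357)(0.6671) - (-0.6667)(-0.6667) = 0.1798
V_1 = [(1.098)(0.6671) - (-0.6667)(0)]/D = 4.073 V
V_2 = [(0.9357)(0) - (1.098)(-0.6667)]/D = 4.07 V
V_th = V_2 - V_3 = 4.07 - 0 = 4.07 V
Step 2 — R_th: zero the source — replace V1 by a short circuit (node 3 merges into node 0) — and find the resistance seen between A (node 2) and B (node 0).
Reduce the network between node 2 (A) and node 0 (B) by series/parallel combination:
  Rp1 = R1 ‖ R3 (parallel, both between nodes 0 and 1) = 1/(1/8.2 + 1/6.8) = 3.717 Ω
  Rs1 = R2 + Rp1 (series, joined only at node 1) = 1.5 + 3.717 = 5.217 Ω
  Rp2 = R4 ‖ Rs1 (parallel, both between nodes 0 and 2) = 1/(1/2200 + 1/5.217) = 5.205 Ω
R_th = 5.205 Ω
I_n = V_th/R_th = 4.07/5.205 = 0.782 A, and R_n = R_th = 5.205 Ω

Final answer: I_n = 0.782 A, R_n = 5.205 Ω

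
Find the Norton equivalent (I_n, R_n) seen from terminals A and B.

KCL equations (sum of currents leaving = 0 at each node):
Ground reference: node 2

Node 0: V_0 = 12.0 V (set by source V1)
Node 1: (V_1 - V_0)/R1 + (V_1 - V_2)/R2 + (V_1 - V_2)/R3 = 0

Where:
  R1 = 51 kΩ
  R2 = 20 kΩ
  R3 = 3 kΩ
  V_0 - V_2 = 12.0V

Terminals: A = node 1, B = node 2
Find the Thévenin equivalent first; then I_n = V_th/R_th and R_n = R_th.
Step 1 — V_th is the open-circuit voltage V_A - V_B (nothing connected across the terminals).
Nodal analysis, taking node 2 as the 0 V reference.
Source V1 fixes V_0 = 12 V.
KCL at each unknown node (sum of currents leaving = 0; resistances in Ω):
  Node 1: (V_1 - 12)/51000 + (V_1 - 0)/20000 + (V_1 - 0)/3000 = 0
Collecting terms: 0.0004029 × V_1 = 0.0002353  =>  V_1 = 0.5839 V
V_th = V_1 - V_2 = 0.5839 - 0 = 0.5839 V
Step 2 — R_th: zero the source — replace V1 by a short circuit (node 2 merges into node 0) — and find the resistance seen between A (node 1) and B (node 0).
Reduce the network between node 1 (A) and node 0 (B) by series/parallel combination:
  Rp1 = R1 ‖ R2 ‖ R3 (parallel, all between nodes 0 and 1) = 1/(1/51000 + 1/20000 + 1/3000) = 2482 Ω
R_th = 2.482 kΩ
I_n = V_th/R_th = 0.5839/2482 = 0.0002353 A, and R_n = R_th = 2.482 kΩ

Final answer: I_n = 0.0002353 A, R_n = 2.482 kΩ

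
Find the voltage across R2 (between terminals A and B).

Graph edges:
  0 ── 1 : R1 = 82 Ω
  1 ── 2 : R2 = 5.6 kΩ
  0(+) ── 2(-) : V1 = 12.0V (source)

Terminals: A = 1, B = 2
R1 and R2 are in series across V1 (node 0 → node 1 → node 2), and the output A–B is taken across R2, so this is a voltage divider.
Series current: I = V1/(R1 + R2) = 12/(82 + 5600) = 12/5682 = 0.002112 A
V_R2 = I × R2 = V1 × R2/(R1 + R2) = 12 × 5600/5682 = 11.83 V

Final answer: 11.83 V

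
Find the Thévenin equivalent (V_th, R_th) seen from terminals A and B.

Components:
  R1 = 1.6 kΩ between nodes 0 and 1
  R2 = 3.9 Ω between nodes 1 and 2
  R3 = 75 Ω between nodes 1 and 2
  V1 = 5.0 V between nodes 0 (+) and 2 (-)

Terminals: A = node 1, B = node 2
Step 1 — V_th is the open-circuit voltage V_A - V_B (nothing connected across the terminals).
Nodal analysis, taking node 2 as the 0 V reference.
Source V1 fixes V_0 = 5 V.
KCL at each unknown node (sum of currents leaving = 0; resistances in Ω):
  Node 1: (V_1 - 5)/1600 + (V_1 - 0)/3.9 + (V_1 - 0)/75 = 0
Collecting terms: 0.2704 × V_1 = 0.003125  =>  V_1 = 0.01156 V
V_th = V_1 - V_2 = 0.01156 - 0 = 0.01156 V
Step 2 — R_th: zero the source — replace V1 by a short circuit (node 2 merges into node 0) — and find the resistance seen between A (node 1) and B (node 0).
Reduce the network between node 1 (A) and node 0 (B) by series/parallel combination:
  Rp1 = R1 ‖ R2 ‖ R3 (parallel, all between nodes 0 and 1) = 1/(1/1600 + 1/3.9 + 1/75) = 3.699 Ω
R_th = 3.699 Ω

Final answer: V_th = 0.01156 V, R_th = 3.699 Ω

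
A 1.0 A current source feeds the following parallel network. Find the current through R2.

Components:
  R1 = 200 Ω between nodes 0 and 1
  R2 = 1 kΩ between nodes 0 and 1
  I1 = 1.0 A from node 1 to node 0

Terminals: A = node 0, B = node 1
All resistors sit directly between nodes 0 and 1, so they are in parallel and share one voltage V; the full source current 1 A splits among them.
1/R_par = 1/200 + 1/1000 = 0.006 S  =>  R_par = 166.7 Ω
V = I × R_par = 1 × 166.7 = 166.7 V
I_R2 = V/R2 = 166.7/1000 = 0.1667 A

Final answer: 0.1667 A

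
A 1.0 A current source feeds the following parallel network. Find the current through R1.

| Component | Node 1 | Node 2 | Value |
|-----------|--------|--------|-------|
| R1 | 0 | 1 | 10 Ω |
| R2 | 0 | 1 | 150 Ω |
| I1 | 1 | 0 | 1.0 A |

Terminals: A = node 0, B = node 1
All resistors sit directly between nodes 0 and 1, so they are in parallel and share one voltage V; the full source current 1 A splits among them.
1/R_par = 1/10 + 1/150 = 0.1067 S  =>  R_par = 9.375 Ω
V = I × R_par = 1 × 9.375 = 9.375 V
I_R1 = V/R1 = 9.375/10 = 0.9375 A

Final answer: 0.9375 A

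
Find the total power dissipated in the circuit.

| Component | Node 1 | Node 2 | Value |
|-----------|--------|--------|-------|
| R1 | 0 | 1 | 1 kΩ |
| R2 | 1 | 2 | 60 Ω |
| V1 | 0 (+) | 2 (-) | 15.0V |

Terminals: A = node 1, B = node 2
Nodal analysis, taking node 2 as the 0 V reference.
Source V1 fixes V_0 = 15 V.
KCL at each unknown node (sum of currents leaving = 0; resistances in Ω):
  Node 1: (V_1 - 15)/1000 + (V_1 - 0)/60 = 0
Collecting terms: 0.01767 × V_1 = 0.015  =>  V_1 = 0.8491 V
Power in each resistor, P = (ΔV)²/R:
  P_R1 = (15 - 0.8491)²/1000 = 0.2002 W
  P_R2 = (0.8491 - 0)²/60 = 0.01201 W
P_total = P_R1 + P_R2 = 0.2123 W

Final answer: 0.2123 W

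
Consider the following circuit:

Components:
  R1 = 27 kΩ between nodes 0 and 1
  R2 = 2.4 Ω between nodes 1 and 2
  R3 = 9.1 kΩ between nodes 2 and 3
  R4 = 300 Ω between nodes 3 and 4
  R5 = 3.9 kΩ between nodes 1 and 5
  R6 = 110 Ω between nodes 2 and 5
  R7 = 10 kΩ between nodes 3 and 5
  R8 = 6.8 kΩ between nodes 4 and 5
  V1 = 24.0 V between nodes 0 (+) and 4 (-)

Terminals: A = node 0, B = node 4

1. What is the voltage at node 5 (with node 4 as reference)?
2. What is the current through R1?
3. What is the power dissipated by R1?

Nodal analysis, taking node 4 as the 0 V reference.
Source V1 fixes V_0 = 24 V.
KCL at each unknown node (sum of currents leaving = 0; resistances in Ω):
  Node 1: (V_1 - 24)/27000 + (V_1 - V_2)/2.4 + (V_1 - V_5)/3900 = 0
  Node 2: (V_2 - V_1)/2.4 + (V_2 - V_3)/9100 + (V_2 - V_5)/110 = 0
  Node 3: (V_3 - V_2)/9100 + (V_3 - 0)/300 + (V_3 - V_5)/10000 = 0
  Node 5: (V_5 - V_1)/3900 + (V_5 - V_2)/110 + (V_5 - V_3)/10000 + (V_5 - 0)/6800 = 0
Collecting terms (coefficients in siemens):
  0.417·V_1 - 0.4167·V_2 - 0.0002564·V_5 = 0.0008889
  0.4259·V_2 - 0.4167·V_1 - 0.0001099·V_3 - 0.009091·V_5 = 0
  0.003543·V_3 - 0.0001099·V_2 - 0.0001·V_5 = 0
  0.009594·V_5 - 0.0002564·V_1 - 0.009091·V_2 - 0.0001·V_3 = 0
Solving these 4 simultaneous equations (Gaussian elimination) gives:
  V_1 = 2.369 V, V_2 = 2.367 V, V_3 = 0.1385 V, V_5 = 2.308 V
Part 1:
  Read off the nodal solution: V_5 = 2.308 V
Part 2:
  I_R1 = (V_0 - V_1)/R1 = (24 - 2.369)/27000 = 0.0008012 A
  Magnitude: I_R1 = 0.0008012 A
Part 3:
  I_R1 = (V_0 - V_1)/R1 = (24 - 2.369)/27000 = 0.0008012 A
  P_R1 = I_R1² × R1 = (0.0008012)² × 27000 = 0.01733 W

Final answers:
1. V_5 = 2.308 V
2. I_R1 = 0.0008012 A
3. P_R1 = 0.01733 W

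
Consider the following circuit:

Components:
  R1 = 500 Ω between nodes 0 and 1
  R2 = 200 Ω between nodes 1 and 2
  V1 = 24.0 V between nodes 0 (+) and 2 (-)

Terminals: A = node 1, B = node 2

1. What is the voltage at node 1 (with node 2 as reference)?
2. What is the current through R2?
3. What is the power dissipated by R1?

Nodal analysis, taking node 2 as the 0 V reference.
Source V1 fixes V_0 = 24 V.
KCL at each unknown node (sum of currents leaving = 0; resistances in Ω):
  Node 1: (V_1 - 24)/500 + (V_1 - 0)/200 = 0
Collecting terms: 0.007 × V_1 = 0.048  =>  V_1 = 6.857 V
Part 1:
  Read off the nodal solution: V_1 = 6.857 V
Part 2:
  I_R2 = (V_1 - V_2)/R2 = (6.857 - 0)/200 = 0.03429 A
  Magnitude: I_R2 = 0.03429 A
Part 3:
  I_R1 = (V_0 - V_1)/R1 = (24 - 6.857)/500 = 0.03429 A
  P_R1 = I_R1² × R1 = (0.03429)² × 500 = 0.5878 W

Final answers:
1. V_1 = 6.857 V
2. I_R2 = 0.03429 A
3. P_R1 = 0.5878 W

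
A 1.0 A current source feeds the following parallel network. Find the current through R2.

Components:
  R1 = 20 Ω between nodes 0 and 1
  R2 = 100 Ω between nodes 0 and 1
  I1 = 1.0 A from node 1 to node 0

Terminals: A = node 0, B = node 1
All resistors sit directly between nodes 0 and 1, so they are in parallel and share one voltage V; the full source current 1 A splits among them.
1/R_par = 1/20 + 1/100 = 0.06 S  =>  R_par = 16.67 Ω
V = I × R_par = 1 × 16.67 = 16.67 V
I_R2 = V/R2 = 16.67/100 = 0.1667 A

Final answer: 0.1667 A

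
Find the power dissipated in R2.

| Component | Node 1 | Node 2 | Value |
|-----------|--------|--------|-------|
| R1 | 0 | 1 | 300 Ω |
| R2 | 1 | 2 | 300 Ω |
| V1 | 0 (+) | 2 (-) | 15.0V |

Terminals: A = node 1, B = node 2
Nodal analysis, taking node 2 as the 0 V reference.
Source V1 fixes V_0 = 15 V.
KCL at each unknown node (sum of currents leaving = 0; resistances in Ω):
  Node 1: (V_1 - 15)/300 + (V_1 - 0)/300 = 0
Collecting terms: 0.006667 × V_1 = 0.05  =>  V_1 = 7.5 V
I_R2 = (V_1 - V_2)/R2 = (7.5 - 0)/300 = 0.025 A
P_R2 = I_R2² × R2 = (0.025)² × 300 = 0.1875 W

Final answer: 0.1875 W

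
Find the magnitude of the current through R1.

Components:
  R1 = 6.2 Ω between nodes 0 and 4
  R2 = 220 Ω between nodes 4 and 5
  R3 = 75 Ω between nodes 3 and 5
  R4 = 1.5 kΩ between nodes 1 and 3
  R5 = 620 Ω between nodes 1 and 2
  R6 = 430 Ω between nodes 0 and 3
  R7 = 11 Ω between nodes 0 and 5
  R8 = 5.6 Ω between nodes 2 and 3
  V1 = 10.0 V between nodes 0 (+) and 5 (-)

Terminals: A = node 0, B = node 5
Nodal analysis, taking node 5 as the 0 V reference.
Source V1 fixes V_0 = 10 V.
KCL at each unknown node (sum of currents leaving = 0; resistances in Ω):
  Node 1: (V_1 - V_3)/1500 + (V_1 - V_2)/620 = 0
  Node 2: (V_2 - V_1)/620 + (V_2 - V_3)/5.6 = 0
  Node 3: (V_3 - 0)/75 + (V_3 - V_1)/1500 + (V_3 - 10)/430 + (V_3 - V_2)/5.6 = 0
  Node 4: (V_4 - 10)/6.2 + (V_4 - 0)/220 = 0
Collecting terms (coefficients in siemens):
  0.00228·V_1 - 0.001613·V_2 - 0.0006667·V_3 = 0
  0.1802·V_2 - 0.001613·V_1 - 0.1786·V_3 = 0
  0.1949·V_3 - 0.0006667·V_1 - 0.1786·V_2 = 0.02326
  0.1658·V_4 = 1.613
Solving these 4 simultaneous equations (Gaussian elimination) gives:
  V_1 = 1.485 V, V_2 = 1.485 V, V_3 = 1.485 V, V_4 = 9.726 V
I_R1 = (V_0 - V_4)/R1 = (10 - 9.726)/6.2 = 0.04421 A
|I_R1| = 0.04421 A

Final answer: |I_R1| = 0.04421 A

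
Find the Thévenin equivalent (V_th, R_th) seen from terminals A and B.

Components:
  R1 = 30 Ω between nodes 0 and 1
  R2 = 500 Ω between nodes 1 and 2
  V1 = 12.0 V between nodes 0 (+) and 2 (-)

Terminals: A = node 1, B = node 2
Step 1 — V_th is the open-circuit voltage V_A - V_B (nothing connected across the terminals).
Nodal analysis, taking node 2 as the 0 V reference.
Source V1 fixes V_0 = 12 V.
KCL at each unknown node (sum of currents leaving = 0; resistances in Ω):
  Node 1: (V_1 - 12)/30 + (V_1 - 0)/500 = 0
Collecting terms: 0.03533 × V_1 = 0.4  =>  V_1 = 11.32 V
V_th = V_1 - V_2 = 11.32 - 0 = 11.32 V
Step 2 — R_th: zero the source — replace V1 by a short circuit (node 2 merges into node 0) — and find the resistance seen between A (node 1) and B (node 0).
Reduce the network between node 1 (A) and node 0 (B) by series/parallel combination:
  Rp1 = R1 ‖ R2 (parallel, both between nodes 0 and 1) = 1/(1/30 + 1/500) = 28.3 Ω
R_th = 28.3 Ω

Final answer: V_th = 11.32 V, R_th = 28.3 Ω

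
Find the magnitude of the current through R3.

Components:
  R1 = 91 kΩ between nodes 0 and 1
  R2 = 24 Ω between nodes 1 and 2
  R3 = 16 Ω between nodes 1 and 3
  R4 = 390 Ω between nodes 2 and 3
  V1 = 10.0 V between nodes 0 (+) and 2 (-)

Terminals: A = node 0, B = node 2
Nodal analysis, taking node 2 as the 0 V reference.
Source V1 fixes V_0 = 10 V.
KCL at each unknown node (sum of currents leaving = 0; resistances in Ω):
  Node 1: (V_1 - 10)/91000 + (V_1 - 0)/24 + (V_1 - V_3)/16 = 0
  Node 3: (V_3 - V_1)/16 + (V_3 - 0)/390 = 0
Collecting terms (coefficients in siemens):
  0.1042·V_1 - 0.0625·V_3 = 0.0001099
  0.06506·V_3 - 0.0625·V_1 = 0
Determinant D = (0.1042)(0.06506) - (-0.0625)(-0.0625) = 0.002872
V_1 = [(0.0001099)(0.06506) - (-0.0625)(0)]/D = 0.00249 V
V_3 = [(0.1042)(0) - (0.0001099)(-0.0625)]/D = 0.002391 V
I_R3 = (V_1 - V_3)/R3 = (0.00249 - 0.002391)/16 = 0.000006132 A
|I_R3| = 0.000006132 A

Final answer: |I_R3| = 6.132e-06 A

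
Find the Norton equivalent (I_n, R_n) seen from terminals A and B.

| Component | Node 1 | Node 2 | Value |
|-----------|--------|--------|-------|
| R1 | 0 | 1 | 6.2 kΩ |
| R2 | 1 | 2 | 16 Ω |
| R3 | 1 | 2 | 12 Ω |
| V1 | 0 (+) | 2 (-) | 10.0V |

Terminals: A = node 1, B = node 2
Find the Thévenin equivalent first; then I_n = V_th/R_th and R_n = R_th.
Step 1 — V_th is the open-circuit voltage V_A - V_B (nothing connected across the terminals).
Nodal analysis, taking node 2 as the 0 V reference.
Source V1 fixes V_0 = 10 V.
KCL at each unknown node (sum of currents leaving = 0; resistances in Ω):
  Node 1: (V_1 - 10)/6200 + (V_1 - 0)/16 + (V_1 - 0)/12 = 0
Collecting terms: 0.146 × V_1 = 0.001613  =>  V_1 = 0.01105 V
V_th = V_1 - V_2 = 0.01105 - 0 = 0.01105 V
Step 2 — R_th: zero the source — replace V1 by a short circuit (node 2 merges into node 0) — and find the resistance seen between A (node 1) and B (node 0).
Reduce the network between node 1 (A) and node 0 (B) by series/parallel combination:
  Rp1 = R1 ‖ R2 ‖ R3 (parallel, all between nodes 0 and 1) = 1/(1/6200 + 1/16 + 1/12) = 6.85 Ω
R_th = 6.85 Ω
I_n = V_th/R_th = 0.01105/6.85 = 0.001613 A, and R_n = R_th = 6.85 Ω

Final answer: I_n = 0.001613 A, R_n = 6.85 Ω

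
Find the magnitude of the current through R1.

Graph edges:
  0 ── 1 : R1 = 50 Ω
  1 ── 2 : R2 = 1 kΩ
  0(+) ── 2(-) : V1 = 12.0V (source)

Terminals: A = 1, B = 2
Nodal analysis, taking node 2 as the 0 V reference.
Source V1 fixes V_0 = 12 V.
KCL at each unknown node (sum of currents leaving = 0; resistances in Ω):
  Node 1: (V_1 - 12)/50 + (V_1 - 0)/1000 = 0
Collecting terms: 0.021 × V_1 = 0.24  =>  V_1 = 11.43 V
I_R1 = (V_0 - V_1)/R1 = (12 - 11.43)/50 = 0.01143 A
|I_R1| = 0.01143 A

Final answer: |I_R1| = 0.01143 A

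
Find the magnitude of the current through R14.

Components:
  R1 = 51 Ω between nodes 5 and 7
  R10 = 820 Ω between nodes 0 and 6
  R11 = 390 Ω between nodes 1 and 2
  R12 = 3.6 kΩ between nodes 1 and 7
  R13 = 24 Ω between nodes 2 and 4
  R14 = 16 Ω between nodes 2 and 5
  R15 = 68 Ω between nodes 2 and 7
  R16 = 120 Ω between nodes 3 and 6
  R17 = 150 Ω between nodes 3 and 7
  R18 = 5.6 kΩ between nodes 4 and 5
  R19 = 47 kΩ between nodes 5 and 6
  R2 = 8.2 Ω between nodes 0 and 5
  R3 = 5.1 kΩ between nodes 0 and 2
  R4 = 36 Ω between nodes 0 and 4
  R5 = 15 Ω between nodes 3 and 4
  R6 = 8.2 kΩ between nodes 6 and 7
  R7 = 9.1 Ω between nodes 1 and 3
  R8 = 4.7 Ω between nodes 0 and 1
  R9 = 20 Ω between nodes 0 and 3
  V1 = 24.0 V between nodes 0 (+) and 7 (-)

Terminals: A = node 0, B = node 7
Nodal analysis, taking node 7 as the 0 V reference.
Source V1 fixes V_0 = 24 V.
KCL at each unknown node (sum of currents leaving = 0; resistances in Ω):
  Node 1: (V_1 - V_3)/9.1 + (V_1 - 24)/4.7 + (V_1 - V_2)/390 + (V_1 - 0)/3600 = 0
  Node 2: (V_2 - 24)/5100 + (V_2 - V_1)/390 + (V_2 - V_4)/24 + (V_2 - V_5)/16 + (V_2 - 0)/68 = 0
  Node 3: (V_3 - V_4)/15 + (V_3 - V_1)/9.1 + (V_3 - 24)/20 + (V_3 - V_6)/120 + (V_3 - 0)/150 = 0
  Node 4: (V_4 - 24)/36 + (V_4 - V_3)/15 + (V_4 - V_2)/24 + (V_4 - V_5)/5600 = 0
  Node 5: (V_5 - 0)/51 + (V_5 - 24)/8.2 + (V_5 - V_2)/16 + (V_5 - V_4)/5600 + (V_5 - V_6)/47000 = 0
  Node 6: (V_6 - 0)/8200 + (V_6 - 24)/820 + (V_6 - V_3)/120 + (V_6 - V_5)/47000 = 0
Collecting terms (coefficients in siemens):
  0.3255·V_1 - 0.002564·V_2 - 0.1099·V_3 = 5.106
  0.1216·V_2 - 0.002564·V_1 - 0.04167·V_4 - 0.0625·V_5 = 0.004706
  0.2416·V_3 - 0.1099·V_1 - 0.06667·V_4 - 0.008333·V_6 = 1.2
  0.1363·V_4 - 0.04167·V_2 - 0.06667·V_3 - 0.0001786·V_5 = 0.6667
  0.2043·V_5 - 0.0625·V_2 - 0.0001786·V_4 - 0.00002128·V_6 = 2.927
  0.009696·V_6 - 0.008333·V_3 - 0.00002128·V_5 = 0.02927
Solving these 6 simultaneous equations (Gaussian elimination) gives:
  V_1 = 23.33 V, V_2 = 18.04 V, V_3 = 22.23 V, V_4 = 21.31 V
  V_5 = 19.87 V, V_6 = 22.17 V
I_R14 = (V_2 - V_5)/R14 = (18.04 - 19.87)/16 = -0.1144 A
|I_R14| = 0.1144 A

Final answer: |I_R14| = 0.1144 A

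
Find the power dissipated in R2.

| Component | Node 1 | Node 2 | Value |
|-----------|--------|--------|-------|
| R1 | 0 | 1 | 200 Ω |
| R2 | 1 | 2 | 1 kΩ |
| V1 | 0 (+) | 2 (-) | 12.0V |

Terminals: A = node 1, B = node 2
Nodal analysis, taking node 2 as the 0 V reference.
Source V1 fixes V_0 = 12 V.
KCL at each unknown node (sum of currents leaving = 0; resistances in Ω):
  Node 1: (V_1 - 12)/200 + (V_1 - 0)/1000 = 0
Collecting terms: 0.006 × V_1 = 0.06  =>  V_1 = 10 V
I_R2 = (V_1 - V_2)/R2 = (10 - 0)/1000 = 0.01 A
P_R2 = I_R2² × R2 = (0.01)² × 1000 = 0.1 W

Final answer: 0.1 W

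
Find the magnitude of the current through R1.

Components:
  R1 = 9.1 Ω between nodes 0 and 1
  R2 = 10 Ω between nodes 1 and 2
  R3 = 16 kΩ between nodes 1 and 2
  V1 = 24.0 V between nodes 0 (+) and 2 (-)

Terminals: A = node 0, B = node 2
Nodal analysis, taking node 2 as the 0 V reference.
Source V1 fixes V_0 = 24 V.
KCL at each unknown node (sum of currents leaving = 0; resistances in Ω):
  Node 1: (V_1 - 24)/9.1 + (V_1 - 0)/10 + (V_1 - 0)/16000 = 0
Collecting terms: 0.21 × V_1 = 2.637  =>  V_1 = 12.56 V
I_R1 = (V_0 - V_1)/R1 = (24 - 12.56)/9.1 = 1.257 A
|I_R1| = 1.257 A

Final answer: |I_R1| = 1.257 A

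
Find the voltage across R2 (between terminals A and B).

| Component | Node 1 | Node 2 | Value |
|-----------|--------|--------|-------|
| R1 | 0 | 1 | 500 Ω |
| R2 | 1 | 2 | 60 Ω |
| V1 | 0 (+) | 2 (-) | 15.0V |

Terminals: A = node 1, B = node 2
R1 and R2 are in series across V1 (node 0 → node 1 → node 2), and the output A–B is taken across R2, so this is a voltage divider.
Series current: I = V1/(R1 + R2) = 15/(500 + 60) = 15/560 = 0.02679 A
V_R2 = I × R2 = V1 × R2/(R1 + R2) = 15 × 60/560 = 1.607 V

Final answer: 1.607 V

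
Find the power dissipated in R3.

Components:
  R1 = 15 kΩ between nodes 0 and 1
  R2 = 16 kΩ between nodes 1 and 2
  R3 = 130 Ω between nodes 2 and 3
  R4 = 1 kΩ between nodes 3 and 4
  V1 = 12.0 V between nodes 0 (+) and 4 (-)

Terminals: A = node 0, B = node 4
Nodal analysis, taking node 4 as the 0 V reference.
Source V1 fixes V_0 = 12 V.
KCL at each unknown node (sum of currents leaving = 0; resistances in Ω):
  Node 1: (V_1 - 12)/15000 + (V_1 - V_2)/16000 = 0
  Node 2: (V_2 - V_1)/16000 + (V_2 - V_3)/130 = 0
  Node 3: (V_3 - V_2)/130 + (V_3 - 0)/1000 = 0
Collecting terms (coefficients in siemens):
  0.0001292·V_1 - 0.0000625·V_2 = 0.0008
  0.007755·V_2 - 0.0000625·V_1 - 0.007692·V_3 = 0
  0.008692·V_3 - 0.007692·V_2 = 0
Solving these 3 simultaneous equations (Gaussian elimination) gives:
  V_1 = 6.398 V, V_2 = 0.422 V, V_3 = 0.3735 V
I_R3 = (V_2 - V_3)/R3 = (0.422 - 0.3735)/130 = 0.0003735 A
P_R3 = I_R3² × R3 = (0.0003735)² × 130 = 0.00001813 W

Final answer: 1.813e-05 W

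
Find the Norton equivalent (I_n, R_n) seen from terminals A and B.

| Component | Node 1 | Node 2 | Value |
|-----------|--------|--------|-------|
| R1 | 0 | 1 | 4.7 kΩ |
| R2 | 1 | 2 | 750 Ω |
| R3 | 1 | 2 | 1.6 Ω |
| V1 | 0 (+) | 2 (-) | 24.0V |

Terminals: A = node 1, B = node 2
Find the Thévenin equivalent first; then I_n = V_th/R_th and R_n = R_th.
Step 1 — V_th is the open-circuit voltage V_A - V_B (nothing connected across the terminals).
Nodal analysis, taking node 2 as the 0 V reference.
Source V1 fixes V_0 = 24 V.
KCL at each unknown node (sum of currents leaving = 0; resistances in Ω):
  Node 1: (V_1 - 24)/4700 + (V_1 - 0)/750 + (V_1 - 0)/1.6 = 0
Collecting terms: 0.6265 × V_1 = 0.005106  =>  V_1 = 0.00815 V
V_th = V_1 - V_2 = 0.00815 - 0 = 0.00815 V
Step 2 — R_th: zero the source — replace V1 by a short circuit (node 2 merges into node 0) — and find the resistance seen between A (node 1) and B (node 0).
Reduce the network between node 1 (A) and node 0 (B) by series/parallel combination:
  Rp1 = R1 ‖ R2 ‖ R3 (parallel, all between nodes 0 and 1) = 1/(1/4700 + 1/750 + 1/1.6) = 1.596 Ω
R_th = 1.596 Ω
I_n = V_th/R_th = 0.00815/1.596 = 0.005106 A, and R_n = R_th = 1.596 Ω

Final answer: I_n = 0.005106 A, R_n = 1.596 Ω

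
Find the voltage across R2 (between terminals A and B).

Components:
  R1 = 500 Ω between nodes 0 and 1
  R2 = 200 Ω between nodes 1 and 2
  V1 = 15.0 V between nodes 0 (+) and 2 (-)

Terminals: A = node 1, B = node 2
R1 and R2 are in series across V1 (node 0 → node 1 → node 2), and the output A–B is taken across R2, so this is a voltage divider.
Series current: I = V1/(R1 + R2) = 15/(500 + 200) = 15/700 = 0.02143 A
V_R2 = I × R2 = V1 × R2/(R1 + R2) = 15 × 200/700 = 4.286 V

Final answer: 4.286 V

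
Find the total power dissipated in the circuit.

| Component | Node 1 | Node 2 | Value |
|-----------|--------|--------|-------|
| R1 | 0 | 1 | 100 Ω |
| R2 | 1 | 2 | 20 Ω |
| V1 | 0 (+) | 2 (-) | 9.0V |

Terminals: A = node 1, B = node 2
Nodal analysis, taking node 2 as the 0 V reference.
Source V1 fixes V_0 = 9 V.
KCL at each unknown node (sum of currents leaving = 0; resistances in Ω):
  Node 1: (V_1 - 9)/100 + (V_1 - 0)/20 = 0
Collecting terms: 0.06 × V_1 = 0.09  =>  V_1 = 1.5 V
Power in each resistor, P = (ΔV)²/R:
  P_R1 = (9 - 1.5)²/100 = 0.5625 W
  P_R2 = (1.5 - 0)²/20 = 0.1125 W
P_total = P_R1 + P_R2 = 0.675 W

Final answer: 0.675 W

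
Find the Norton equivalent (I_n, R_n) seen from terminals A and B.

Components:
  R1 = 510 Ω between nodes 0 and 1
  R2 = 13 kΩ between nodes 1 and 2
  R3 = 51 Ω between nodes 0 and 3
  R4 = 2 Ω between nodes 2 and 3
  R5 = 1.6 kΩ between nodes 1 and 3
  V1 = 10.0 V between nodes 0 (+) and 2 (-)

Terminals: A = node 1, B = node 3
Find the Thévenin equivalent first; then I_n = V_th/R_th and R_n = R_th.
Step 1 — V_th is the open-circuit voltage V_A - V_B (nothing connected across the terminals).
Nodal analysis, taking node 2 as the 0 V reference.
Source V1 fixes V_0 = 10 V.
KCL at each unknown node (sum of currents leaving = 0; resistances in Ω):
  Node 1: (V_1 - 10)/510 + (V_1 - 0)/13000 + (V_1 - V_3)/1600 = 0
  Node 3: (V_3 - 10)/51 + (V_3 - 0)/2 + (V_3 - V_1)/1600 = 0
Collecting terms (coefficients in siemens):
  0.002663·V_1 - 0.000625·V_3 = 0.01961
  0.5202·V_3 - 0.000625·V_1 = 0.1961
Determinant D = (0.002663)(0.5202) - (-0.000625)(-0.000625) = 0.001385
V_1 = [(0.01961)(0.5202) - (-0.000625)(0.1961)]/D = 7.454 V
V_3 = [(0.002663)(0.1961) - (0.01961)(-0.000625)]/D = 0.3859 V
V_th = V_1 - V_3 = 7.454 - 0.3859 = 7.069 V
Step 2 — R_th: zero the source — replace V1 by a short circuit (node 2 merges into node 0) — and find the resistance seen between A (node 1) and B (node 3).
Reduce the network between node 1 (A) and node 3 (B) by series/parallel combination:
  Rp1 = R1 ‖ R2 (parallel, both between nodes 0 and 1) = 1/(1/510 + 1/13000) = 490.7 Ω
  Rp2 = R3 ‖ R4 (parallel, both between nodes 0 and 3) = 1/(1/51 + 1/2) = 1.925 Ω
  Rs1 = Rp1 + Rp2 (series, joined only at node 0) = 490.7 + 1.925 = 492.7 Ω
  Rp3 = R5 ‖ Rs1 (parallel, both between nodes 1 and 3) = 1/(1/1600 + 1/492.7) = 376.7 Ω
R_th = 376.7 Ω
I_n = V_th/R_th = 7.069/376.7 = 0.01877 A, and R_n = R_th = 376.7 Ω

Final answer: I_n = 0.01877 A, R_n = 376.7 Ω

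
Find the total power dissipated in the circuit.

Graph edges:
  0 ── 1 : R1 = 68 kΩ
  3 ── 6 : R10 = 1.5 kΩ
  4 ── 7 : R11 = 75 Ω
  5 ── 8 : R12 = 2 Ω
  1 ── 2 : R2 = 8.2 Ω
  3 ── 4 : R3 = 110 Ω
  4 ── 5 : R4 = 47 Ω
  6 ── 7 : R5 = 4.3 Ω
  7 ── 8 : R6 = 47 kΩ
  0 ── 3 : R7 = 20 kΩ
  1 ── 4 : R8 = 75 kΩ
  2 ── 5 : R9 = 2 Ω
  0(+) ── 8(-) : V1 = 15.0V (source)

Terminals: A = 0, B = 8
Nodal analysis, taking node 8 as the 0 V reference.
Source V1 fixes V_0 = 15 V.
KCL at each unknown node (sum of currents leaving = 0; resistances in Ω):
  Node 1: (V_1 - 15)/68000 + (V_1 - V_2)/8.2 + (V_1 - V_4)/75000 = 0
  Node 2: (V_2 - V_1)/8.2 + (V_2 - V_5)/2 = 0
  Node 3: (V_3 - V_4)/110 + (V_3 - 15)/20000 + (V_3 - V_6)/1500 = 0
  Node 4: (V_4 - V_3)/110 + (V_4 - V_5)/47 + (V_4 - V_1)/75000 + (V_4 - V_7)/75 = 0
  Node 5: (V_5 - V_4)/47 + (V_5 - V_2)/2 + (V_5 - 0)/2 = 0
  Node 6: (V_6 - V_7)/4.3 + (V_6 - V_3)/1500 = 0
  Node 7: (V_7 - V_6)/4.3 + (V_7 - 0)/47000 + (V_7 - V_4)/75 = 0
Collecting terms (coefficients in siemens):
  0.122·V_1 - 0.122·V_2 - 0.00001333·V_4 = 0.0002206
  0.622·V_2 - 0.122·V_1 - 0.5·V_5 = 0
  0.009808·V_3 - 0.009091·V_4 - 0.0006667·V_6 = 0.00075
  0.04371·V_4 - 0.00001333·V_1 - 0.009091·V_3 - 0.02128·V_5 - 0.01333·V_7 = 0
  1.021·V_5 - 0.5·V_2 - 0.02128·V_4 = 0
  0.2332·V_6 - 0.0006667·V_3 - 0.2326·V_7 = 0
  0.2459·V_7 - 0.01333·V_4 - 0.2326·V_6 = 0
Solving these 7 simultaneous equations (Gaussian elimination) gives:
  V_1 = 0.004182 V, V_2 = 0.00237 V, V_3 = 0.1134 V, V_4 = 0.03685 V
  V_5 = 0.001928 V, V_6 = 0.04063 V, V_7 = 0.04042 V
Power in each resistor, P = (ΔV)²/R:
  P_R1 = (15 - 0.004182)²/68000 = 0.003307 W
  P_R2 = (0.004182 - 0.00237)²/8.2 = 0.0000004004 W
  P_R3 = (0.1134 - 0.03685)²/110 = 0.00005326 W
  P_R4 = (0.03685 - 0.001928)²/47 = 0.00002595 W
  P_R5 = (0.04063 - 0.04042)²/4.3 = 0.00000001012 W
  P_R6 = (0.04042 - 0)²/47000 = 0.00000003477 W
  P_R7 = (15 - 0.1134)²/20000 = 0.01108 W
  P_R8 = (0.004182 - 0.03685)²/75000 = 0.00000001423 W
  P_R9 = (0.00237 - 0.001928)²/2 = 0.00000009765 W
  P_R10 = (0.1134 - 0.04063)²/1500 = 0.000003529 W
  P_R11 = (0.03685 - 0.04042)²/75 = 0.0000001703 W
  P_R12 = (0.001928 - 0)²/2 = 0.000001859 W
P_total = P_R1 + P_R2 + P_R3 + P_R4 + P_R5 + P_R6 + P_R7 + P_R8 + P_R9 + P_R10 + P_R11 + P_R12 = 0.01447 W

Final answer: 0.01447 W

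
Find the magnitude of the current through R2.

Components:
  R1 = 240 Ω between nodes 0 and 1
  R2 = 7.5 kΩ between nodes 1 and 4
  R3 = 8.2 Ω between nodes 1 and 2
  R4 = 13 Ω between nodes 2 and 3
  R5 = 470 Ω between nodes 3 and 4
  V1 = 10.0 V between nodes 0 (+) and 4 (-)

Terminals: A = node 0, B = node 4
Nodal analysis, taking node 4 as the 0 V reference.
Source V1 fixes V_0 = 10 V.
KCL at each unknown node (sum of currents leaving = 0; resistances in Ω):
  Node 1: (V_1 - 10)/240 + (V_1 - 0)/7500 + (V_1 - V_2)/8.2 = 0
  Node 2: (V_2 - V_1)/8.2 + (V_2 - V_3)/13 = 0
  Node 3: (V_3 - V_2)/13 + (V_3 - 0)/470 = 0
Collecting terms (coefficients in siemens):
  0.1263·V_1 - 0.122·V_2 = 0.04167
  0.1989·V_2 - 0.122·V_1 - 0.07692·V_3 = 0
  0.07905·V_3 - 0.07692·V_2 = 0
Solving these 3 simultaneous equations (Gaussian elimination) gives:
  V_1 = 6.576 V, V_2 = 6.467 V, V_3 = 6.293 V
I_R2 = (V_1 - V_4)/R2 = (6.576 - 0)/7500 = 0.0008768 A
|I_R2| = 0.0008768 A

Final answer: |I_R2| = 0.0008768 A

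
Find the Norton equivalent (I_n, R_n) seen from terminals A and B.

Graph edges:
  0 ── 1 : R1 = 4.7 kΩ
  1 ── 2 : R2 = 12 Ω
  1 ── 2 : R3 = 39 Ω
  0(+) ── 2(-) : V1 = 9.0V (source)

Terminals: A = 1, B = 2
Find the Thévenin equivalent first; then I_n = V_th/R_th and R_n = R_th.
Step 1 — V_th is the open-circuit voltage V_A - V_B (nothing connected across the terminals).
Nodal analysis, taking node 2 as the 0 V reference.
Source V1 fixes V_0 = 9 V.
KCL at each unknown node (sum of currents leaving = 0; resistances in Ω):
  Node 1: (V_1 - 9)/4700 + (V_1 - 0)/12 + (V_1 - 0)/39 = 0
Collecting terms: 0.1092 × V_1 = 0.001915  =>  V_1 = 0.01754 V
V_th = V_1 - V_2 = 0.01754 - 0 = 0.01754 V
Step 2 — R_th: zero the source — replace V1 by a short circuit (node 2 merges into node 0) — and find the resistance seen between A (node 1) and B (node 0).
Reduce the network between node 1 (A) and node 0 (B) by series/parallel combination:
  Rp1 = R1 ‖ R2 ‖ R3 (parallel, all between nodes 0 and 1) = 1/(1/4700 + 1/12 + 1/39) = 9.159 Ω
R_th = 9.159 Ω
I_n = V_th/R_th = 0.01754/9.159 = 0.001915 A, and R_n = R_th = 9.159 Ω

Final answer: I_n = 0.001915 A, R_n = 9.159 Ω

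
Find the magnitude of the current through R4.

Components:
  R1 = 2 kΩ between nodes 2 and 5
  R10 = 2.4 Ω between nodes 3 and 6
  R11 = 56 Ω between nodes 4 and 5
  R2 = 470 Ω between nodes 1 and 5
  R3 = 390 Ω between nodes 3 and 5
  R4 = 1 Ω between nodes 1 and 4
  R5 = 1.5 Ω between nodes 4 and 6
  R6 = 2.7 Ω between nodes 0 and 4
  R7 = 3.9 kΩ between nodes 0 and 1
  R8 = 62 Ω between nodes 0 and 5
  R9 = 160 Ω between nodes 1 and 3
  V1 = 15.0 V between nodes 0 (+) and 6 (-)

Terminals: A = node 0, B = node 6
Nodal analysis, taking node 6 as the 0 V reference.
Source V1 fixes V_0 = 15 V.
KCL at each unknown node (sum of currents leaving = 0; resistances in Ω):
  Node 1: (V_1 - V_5)/470 + (V_1 - V_4)/1 + (V_1 - 15)/3900 + (V_1 - V_3)/160 = 0
  Node 2: (V_2 - V_5)/2000 = 0
  Node 3: (V_3 - V_5)/390 + (V_3 - V_1)/160 + (V_3 - 0)/2.4 = 0
  Node 4: (V_4 - V_1)/1 + (V_4 - 0)/1.5 + (V_4 - 15)/2.7 + (V_4 - V_5)/56 = 0
  Node 5: (V_5 - V_2)/2000 + (V_5 - V_1)/470 + (V_5 - V_3)/390 + (V_5 - 15)/62 + (V_5 - V_4)/56 = 0
Collecting terms (coefficients in siemens):
  1.009·V_1 - 0.00625·V_3 - 1·V_4 - 0.002128·V_5 = 0.003846
  0.0005·V_2 - 0.0005·V_5 = 0
  0.4255·V_3 - 0.00625·V_1 - 0.002564·V_5 = 0
  2.055·V_4 - 1·V_1 - 0.01786·V_5 = 5.556
  0.03918·V_5 - 0.002128·V_1 - 0.0005·V_2 - 0.002564·V_3 - 0.01786·V_4 = 0.2419
Solving these 5 simultaneous equations (Gaussian elimination) gives:
  V_1 = 5.376 V, V_2 = 9.052 V, V_3 = 0.1335 V, V_4 = 5.398 V
  V_5 = 9.052 V
I_R4 = (V_1 - V_4)/R4 = (5.376 - 5.398)/1 = -0.02248 A
|I_R4| = 0.02248 A

Final answer: |I_R4| = 0.02248 A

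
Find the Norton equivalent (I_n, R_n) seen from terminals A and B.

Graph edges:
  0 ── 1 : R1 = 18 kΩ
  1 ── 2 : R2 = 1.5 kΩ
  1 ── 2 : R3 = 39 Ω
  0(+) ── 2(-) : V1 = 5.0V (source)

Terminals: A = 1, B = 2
Find the Thévenin equivalent first; then I_n = V_th/R_th and R_n = R_th.
Step 1 — V_th is the open-circuit voltage V_A - V_B (nothing connected across the terminals).
Nodal analysis, taking node 2 as the 0 V reference.
Source V1 fixes V_0 = 5 V.
KCL at each unknown node (sum of currents leaving = 0; resistances in Ω):
  Node 1: (V_1 - 5)/18000 + (V_1 - 0)/1500 + (V_1 - 0)/39 = 0
Collecting terms: 0.02636 × V_1 = 0.0002778  =>  V_1 = 0.01054 V
V_th = V_1 - V_2 = 0.01054 - 0 = 0.01054 V
Step 2 — R_th: zero the source — replace V1 by a short circuit (node 2 merges into node 0) — and find the resistance seen between A (node 1) and B (node 0).
Reduce the network between node 1 (A) and node 0 (B) by series/parallel combination:
  Rp1 = R1 ‖ R2 ‖ R3 (parallel, all between nodes 0 and 1) = 1/(1/18000 + 1/1500 + 1/39) = 37.93 Ω
R_th = 37.93 Ω
I_n = V_th/R_th = 0.01054/37.93 = 0.0002778 A, and R_n = R_th = 37.93 Ω

Final answer: I_n = 0.0002778 A, R_n = 37.93 Ω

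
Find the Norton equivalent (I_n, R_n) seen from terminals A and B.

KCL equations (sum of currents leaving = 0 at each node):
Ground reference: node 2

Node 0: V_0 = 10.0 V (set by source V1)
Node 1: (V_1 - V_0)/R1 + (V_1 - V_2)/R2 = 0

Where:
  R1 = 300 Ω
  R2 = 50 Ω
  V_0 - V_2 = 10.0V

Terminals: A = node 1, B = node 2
Find the Thévenin equivalent first; then I_n = V_th/R_th and R_n = R_th.
Step 1 — V_th is the open-circuit voltage V_A - V_B (nothing connected across the terminals).
Nodal analysis, taking node 2 as the 0 V reference.
Source V1 fixes V_0 = 10 V.
KCL at each unknown node (sum of currents leaving = 0; resistances in Ω):
  Node 1: (V_1 - 10)/300 + (V_1 - 0)/50 = 0
Collecting terms: 0.02333 × V_1 = 0.03333  =>  V_1 = 1.429 V
V_th = V_1 - V_2 = 1.429 - 0 = 1.429 V
Step 2 — R_th: zero the source — replace V1 by a short circuit (node 2 merges into node 0) — and find the resistance seen between A (node 1) and B (node 0).
Reduce the network between node 1 (A) and node 0 (B) by series/parallel combination:
  Rp1 = R1 ‖ R2 (parallel, both between nodes 0 and 1) = 1/(1/300 + 1/50) = 42.86 Ω
R_th = 42.86 Ω
I_n = V_th/R_th = 1.429/42.86 = 0.03333 A, and R_n = R_th = 42.86 Ω

Final answer: I_n = 0.03333 A, R_n = 42.86 Ω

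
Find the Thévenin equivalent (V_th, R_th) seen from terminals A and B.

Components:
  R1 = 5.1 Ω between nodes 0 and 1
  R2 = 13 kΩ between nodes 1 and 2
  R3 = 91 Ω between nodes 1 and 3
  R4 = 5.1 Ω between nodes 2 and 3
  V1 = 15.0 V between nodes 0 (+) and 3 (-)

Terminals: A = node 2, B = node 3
Step 1 — V_th is the open-circuit voltage V_A - V_B (nothing connected across the terminals).
Nodal analysis, taking node 3 as the 0 V reference.
Source V1 fixes V_0 = 15 V.
KCL at each unknown node (sum of currents leaving = 0; resistances in Ω):
  Node 1: (V_1 - 15)/5.1 + (V_1 - V_2)/13000 + (V_1 - 0)/91 = 0
  Node 2: (V_2 - V_1)/13000 + (V_2 - 0)/5.1 = 0
Collecting terms (coefficients in siemens):
  0.2071·V_1 - 0.00007692·V_2 = 2.941
  0.1962·V_2 - 0.00007692·V_1 = 0
Determinant D = (0.2071)(0.1962) - (-0.00007692)(-0.00007692) = 0.04063
V_1 = [(2.941)(0.1962) - (-0.00007692)(0)]/D = 14.2 V
V_2 = [(0.2071)(0) - (2.941)(-0.00007692)]/D = 0.005568 V
V_th = V_2 - V_3 = 0.005568 - 0 = 0.005568 V
Step 2 — R_th: zero the source — replace V1 by a short circuit (node 3 merges into node 0) — and find the resistance seen between A (node 2) and B (node 0).
Reduce the network between node 2 (A) and node 0 (B) by series/parallel combination:
  Rp1 = R1 ‖ R3 (parallel, both between nodes 0 and 1) = 1/(1/5.1 + 1/91) = 4.829 Ω
  Rs1 = R2 + Rp1 (series, joined only at node 1) = 13000 + 4.829 = 13000 Ω
  Rp2 = R4 ‖ Rs1 (parallel, both between nodes 0 and 2) = 1/(1/5.1 + 1/13000) = 5.098 Ω
R_th = 5.098 Ω

Final answer: V_th = 0.005568 V, R_th = 5.098 Ω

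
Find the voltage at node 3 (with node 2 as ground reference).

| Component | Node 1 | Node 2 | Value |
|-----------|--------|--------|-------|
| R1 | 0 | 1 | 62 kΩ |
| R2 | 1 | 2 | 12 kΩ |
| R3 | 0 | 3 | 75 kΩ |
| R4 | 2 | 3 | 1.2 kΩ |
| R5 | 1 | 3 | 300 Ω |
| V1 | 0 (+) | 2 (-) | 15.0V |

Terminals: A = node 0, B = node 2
Nodal analysis, taking node 2 as the 0 V reference.
Source V1 fixes V_0 = 15 V.
KCL at each unknown node (sum of currents leaving = 0; resistances in Ω):
  Node 1: (V_1 - 15)/62000 + (V_1 - 0)/12000 + (V_1 - V_3)/300 = 0
  Node 3: (V_3 - 15)/75000 + (V_3 - 0)/1200 + (V_3 - V_1)/300 = 0
Collecting terms (coefficients in siemens):
  0.003433·V_1 - 0.003333·V_3 = 0.0002419
  0.00418·V_3 - 0.003333·V_1 = 0.0002
Determinant D = (0.003433)(0.00418) - (-0.003333)(-0.003333) = 0.000003238
V_1 = [(0.0002419)(0.00418) - (-0.003333)(0.0002)]/D = 0.5182 V
V_3 = [(0.003433)(0.0002) - (0.0002419)(-0.003333)]/D = 0.4611 V
The requested potential is V_3 = 0.4611 V.

Final answer: V_3 = 0.4611 V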